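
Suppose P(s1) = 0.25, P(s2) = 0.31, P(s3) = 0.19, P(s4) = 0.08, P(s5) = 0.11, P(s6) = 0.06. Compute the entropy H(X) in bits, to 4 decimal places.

H = −Σ pᵢ log₂ pᵢ.
−0.25·log₂(0.25) = 0.5000
−0.31·log₂(0.31) = 0.5238
−0.19·log₂(0.19) = 0.4552
−0.08·log₂(0.08) = 0.2915
−0.11·log₂(0.11) = 0.3503
−0.06·log₂(0.06) = 0.2435
Sum ≈ 2.3643 → 2.3643 bits.

2.3643 bits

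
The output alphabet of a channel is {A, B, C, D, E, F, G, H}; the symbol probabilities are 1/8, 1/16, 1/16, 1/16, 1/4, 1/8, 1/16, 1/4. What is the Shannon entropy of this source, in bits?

2.75 bits

Each probability is a power of 1/2, so log₂(1/p) is an integer.
H = Σ p·log₂(1/p) = 1/8·3 + 1/16·4 + 1/16·4 + 1/16·4 + 1/4·2 + 1/8·3 + 1/16·4 + 1/4·2 = 2.75 bits.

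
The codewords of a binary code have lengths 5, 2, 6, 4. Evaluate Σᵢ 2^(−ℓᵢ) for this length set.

With common denominator 2^6 = 64: Σ 2^(−ℓᵢ) = 2/64 + 16/64 + 1/64 + 4/64 = 23/64 = 0.359375.

0.359375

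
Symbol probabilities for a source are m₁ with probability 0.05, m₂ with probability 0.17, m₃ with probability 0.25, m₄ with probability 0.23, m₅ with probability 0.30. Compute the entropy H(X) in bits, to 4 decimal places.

H = −Σ pᵢ log₂ pᵢ.
−0.05·log₂(0.05) = 0.2161
−0.17·log₂(0.17) = 0.4346
−0.25·log₂(0.25) = 0.5000
−0.23·log₂(0.23) = 0.4877
−0.30·log₂(0.30) = 0.5211
Sum ≈ 2.1594 → 2.1594 bits.

2.1594 bits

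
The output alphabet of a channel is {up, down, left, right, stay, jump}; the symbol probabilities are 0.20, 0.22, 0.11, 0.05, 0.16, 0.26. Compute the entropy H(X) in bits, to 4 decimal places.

H = −Σ pᵢ log₂ pᵢ.
−0.20·log₂(0.20) = 0.4644
−0.22·log₂(0.22) = 0.4806
−0.11·log₂(0.11) = 0.3503
−0.05·log₂(0.05) = 0.2161
−0.16·log₂(0.16) = 0.4230
−0.26·log₂(0.26) = 0.5053
Sum ≈ 2.4396 → 2.4396 bits.

2.4396 bits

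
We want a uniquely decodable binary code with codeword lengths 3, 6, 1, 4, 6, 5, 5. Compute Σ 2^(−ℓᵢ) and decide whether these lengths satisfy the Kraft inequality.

With common denominator 2^6 = 64: Σ 2^(−ℓᵢ) = 8/64 + 1/64 + 32/64 + 4/64 + 1/64 + 2/64 + 2/64 = 50/64 = 0.78125.
Kraft's inequality requires Σ ≤ 1; here Σ = 0.78125 ≤ 1, so such a prefix code exists.

0.78125; yes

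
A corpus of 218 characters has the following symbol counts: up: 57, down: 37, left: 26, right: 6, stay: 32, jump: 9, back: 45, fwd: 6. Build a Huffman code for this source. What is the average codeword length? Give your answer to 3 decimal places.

2.683 bits/symbol

Probabilities are the counts divided by 218.
Repeatedly combine the two least-probable nodes; the expected code length is the sum of the merged weights.
merge 3/109 + 3/109 → 6/109
merge 9/218 + 6/109 → 21/218
merge 21/218 + 13/109 → 47/218
merge 16/109 + 37/218 → 69/218
merge 45/218 + 47/218 → 46/109
merge 57/218 + 69/218 → 63/109
merge 46/109 + 63/109 → 1
L = 6/109 + 21/218 + 47/218 + 69/218 + 46/109 + 63/109 + 1 = 585/218 ≈ 2.683 bits/symbol.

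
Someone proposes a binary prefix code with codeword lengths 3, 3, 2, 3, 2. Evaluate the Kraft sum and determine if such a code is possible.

With common denominator 2^3 = 8: Σ 2^(−ℓᵢ) = 1/8 + 1/8 + 2/8 + 1/8 + 2/8 = 7/8 = 0.875.
Kraft's inequality requires Σ ≤ 1; here Σ = 0.875 ≤ 1, so such a prefix code exists.

0.875; yes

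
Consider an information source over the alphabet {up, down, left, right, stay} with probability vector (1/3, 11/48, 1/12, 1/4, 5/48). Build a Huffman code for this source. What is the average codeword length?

Repeatedly combine the two least-probable nodes; the expected code length is the sum of the merged weights.
merge 1/12 + 5/48 → 3/16
merge 3/16 + 11/48 → 5/12
merge 1/4 + 1/3 → 7/12
merge 5/12 + 7/12 → 1
L = 3/16 + 5/12 + 7/12 + 1 = 35/16 = 2.1875 bits/symbol.

2.1875 bits/symbol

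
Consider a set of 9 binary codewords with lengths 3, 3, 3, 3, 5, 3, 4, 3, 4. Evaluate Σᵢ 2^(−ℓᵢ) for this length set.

With common denominator 2^5 = 32: Σ 2^(−ℓᵢ) = 4/32 + 4/32 + 4/32 + 4/32 + 1/32 + 4/32 + 2/32 + 4/32 + 2/32 = 29/32 = 0.90625.

0.90625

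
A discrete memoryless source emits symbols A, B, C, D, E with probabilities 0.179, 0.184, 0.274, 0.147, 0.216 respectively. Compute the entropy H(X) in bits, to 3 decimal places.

2.290 bits

H = −Σ pᵢ log₂ pᵢ.
−0.179·log₂(0.179) = 0.4443
−0.184·log₂(0.184) = 0.4494
−0.274·log₂(0.274) = 0.5118
−0.147·log₂(0.147) = 0.4066
−0.216·log₂(0.216) = 0.4776
Sum ≈ 2.2896 → 2.290 bits.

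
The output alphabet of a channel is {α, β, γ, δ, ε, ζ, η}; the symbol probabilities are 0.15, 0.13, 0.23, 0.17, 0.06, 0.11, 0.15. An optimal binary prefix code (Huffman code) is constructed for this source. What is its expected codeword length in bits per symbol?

2.77 bits/symbol

Repeatedly combine the two least-probable nodes; the expected code length is the sum of the merged weights.
merge 3/50 + 11/100 → 17/100
merge 13/100 + 3/20 → 7/25
merge 3/20 + 17/100 → 8/25
merge 17/100 + 23/100 → 2/5
merge 7/25 + 8/25 → 3/5
merge 2/5 + 3/5 → 1
L = 17/100 + 7/25 + 8/25 + 2/5 + 3/5 + 1 = 277/100 = 2.77 bits/symbol.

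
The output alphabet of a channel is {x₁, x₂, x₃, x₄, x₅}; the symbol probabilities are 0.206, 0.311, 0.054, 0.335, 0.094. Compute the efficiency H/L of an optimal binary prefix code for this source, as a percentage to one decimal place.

96.4%

Entropy H = −Σ p log₂ p ≈ 2.0702 bits.
Huffman merges: 27/500+47/500→37/250; 37/250+103/500→177/500; 311/1000+67/200→323/500; 177/500+323/500→1. L = 537/250 ≈ 2.1480.
Efficiency = H/L = 2.0702/2.1480 = 96.4%.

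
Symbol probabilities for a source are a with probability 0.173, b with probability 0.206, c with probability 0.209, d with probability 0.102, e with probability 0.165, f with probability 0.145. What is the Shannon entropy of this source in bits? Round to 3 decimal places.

H = −Σ pᵢ log₂ pᵢ.
−0.173·log₂(0.173) = 0.4379
−0.206·log₂(0.206) = 0.4695
−0.209·log₂(0.209) = 0.4720
−0.102·log₂(0.102) = 0.3359
−0.165·log₂(0.165) = 0.4289
−0.145·log₂(0.145) = 0.4040
Sum ≈ 2.5482 → 2.548 bits.

2.548 bits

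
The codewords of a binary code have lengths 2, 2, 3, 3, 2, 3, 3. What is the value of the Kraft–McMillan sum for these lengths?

With common denominator 2^3 = 8: Σ 2^(−ℓᵢ) = 2/8 + 2/8 + 1/8 + 1/8 + 2/8 + 1/8 + 1/8 = 10/8 = 1.25.

1.25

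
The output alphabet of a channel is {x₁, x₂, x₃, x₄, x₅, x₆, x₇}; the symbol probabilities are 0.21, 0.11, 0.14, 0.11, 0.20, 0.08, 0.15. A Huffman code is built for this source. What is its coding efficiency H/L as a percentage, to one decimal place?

Entropy H = −Σ p log₂ p ≈ 2.7369 bits.
Huffman merges: 2/25+11/100→19/100; 11/100+7/50→1/4; 3/20+19/100→17/50; 1/5+21/100→41/100; 1/4+17/50→59/100; 41/100+59/100→1. L = 139/50 ≈ 2.7800.
Efficiency = H/L = 2.7369/2.7800 = 98.5%.

98.5%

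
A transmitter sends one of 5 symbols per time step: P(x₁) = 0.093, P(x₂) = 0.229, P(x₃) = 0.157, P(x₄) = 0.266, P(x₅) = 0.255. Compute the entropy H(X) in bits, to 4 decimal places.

H = −Σ pᵢ log₂ pᵢ.
−0.093·log₂(0.093) = 0.3187
−0.229·log₂(0.229) = 0.4870
−0.157·log₂(0.157) = 0.4194
−0.266·log₂(0.266) = 0.5082
−0.255·log₂(0.255) = 0.5027
Sum ≈ 2.2359 → 2.2359 bits.

2.2359 bits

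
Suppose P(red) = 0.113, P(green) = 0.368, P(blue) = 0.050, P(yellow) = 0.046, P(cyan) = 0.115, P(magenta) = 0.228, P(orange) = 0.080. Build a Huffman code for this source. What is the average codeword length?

2.5 bits/symbol

Repeatedly combine the two least-probable nodes; the expected code length is the sum of the merged weights.
merge 23/500 + 1/20 → 12/125
merge 2/25 + 12/125 → 22/125
merge 113/1000 + 23/200 → 57/250
merge 22/125 + 57/250 → 101/250
merge 57/250 + 46/125 → 149/250
merge 101/250 + 149/250 → 1
L = 12/125 + 22/125 + 57/250 + 101/250 + 149/250 + 1 = 5/2 = 2.5 bits/symbol.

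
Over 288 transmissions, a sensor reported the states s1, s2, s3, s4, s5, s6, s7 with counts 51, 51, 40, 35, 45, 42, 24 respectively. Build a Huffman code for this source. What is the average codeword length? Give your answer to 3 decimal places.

2.823 bits/symbol

Probabilities are the counts divided by 288.
Repeatedly combine the two least-probable nodes; the expected code length is the sum of the merged weights.
merge 1/12 + 35/288 → 59/288
merge 5/36 + 7/48 → 41/144
merge 5/32 + 17/96 → 1/3
merge 17/96 + 59/288 → 55/144
merge 41/144 + 1/3 → 89/144
merge 55/144 + 89/144 → 1
L = 59/288 + 41/144 + 1/3 + 55/144 + 89/144 + 1 = 271/96 ≈ 2.823 bits/symbol.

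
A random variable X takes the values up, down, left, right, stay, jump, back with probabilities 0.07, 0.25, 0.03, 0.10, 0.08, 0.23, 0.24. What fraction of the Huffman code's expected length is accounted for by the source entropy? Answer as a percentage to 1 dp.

Entropy H = −Σ p log₂ p ≈ 2.5258 bits.
Huffman merges: 3/100+7/100→1/10; 2/25+1/10→9/50; 1/10+9/50→7/25; 23/100+6/25→47/100; 1/4+7/25→53/100; 47/100+53/100→1. L = 64/25 ≈ 2.5600.
Efficiency = H/L = 2.5258/2.5600 = 98.7%.

98.7%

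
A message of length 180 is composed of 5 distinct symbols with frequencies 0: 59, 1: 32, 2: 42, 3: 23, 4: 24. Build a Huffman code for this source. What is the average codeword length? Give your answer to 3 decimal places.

2.261 bits/symbol

Probabilities are the counts divided by 180.
Repeatedly combine the two least-probable nodes; the expected code length is the sum of the merged weights.
merge 23/180 + 2/15 → 47/180
merge 8/45 + 7/30 → 37/90
merge 47/180 + 59/180 → 53/90
merge 37/90 + 53/90 → 1
L = 47/180 + 37/90 + 53/90 + 1 = 407/180 ≈ 2.261 bits/symbol.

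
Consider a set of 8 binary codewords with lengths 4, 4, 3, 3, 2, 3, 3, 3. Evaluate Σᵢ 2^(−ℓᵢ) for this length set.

1

With common denominator 2^4 = 16: Σ 2^(−ℓᵢ) = 1/16 + 1/16 + 2/16 + 2/16 + 4/16 + 2/16 + 2/16 + 2/16 = 16/16 = 1.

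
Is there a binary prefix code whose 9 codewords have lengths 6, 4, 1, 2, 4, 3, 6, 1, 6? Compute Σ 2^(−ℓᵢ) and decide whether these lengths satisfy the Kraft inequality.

With common denominator 2^6 = 64: Σ 2^(−ℓᵢ) = 1/64 + 4/64 + 32/64 + 16/64 + 4/64 + 8/64 + 1/64 + 32/64 + 1/64 = 99/64 = 1.546875.
Kraft's inequality requires Σ ≤ 1; here Σ = 1.546875 > 1, so no such prefix code exists.

1.546875; no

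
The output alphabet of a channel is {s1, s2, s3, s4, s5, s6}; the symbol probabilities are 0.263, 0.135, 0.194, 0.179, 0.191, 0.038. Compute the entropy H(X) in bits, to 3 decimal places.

H = −Σ pᵢ log₂ pᵢ.
−0.263·log₂(0.263) = 0.5068
−0.135·log₂(0.135) = 0.3900
−0.194·log₂(0.194) = 0.4590
−0.179·log₂(0.179) = 0.4443
−0.191·log₂(0.191) = 0.4562
−0.038·log₂(0.038) = 0.1793
Sum ≈ 2.4355 → 2.435 bits.

2.435 bits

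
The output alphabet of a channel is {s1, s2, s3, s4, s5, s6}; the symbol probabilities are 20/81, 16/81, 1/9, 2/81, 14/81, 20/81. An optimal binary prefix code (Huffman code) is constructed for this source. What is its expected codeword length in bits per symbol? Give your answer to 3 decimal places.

2.444 bits/symbol

Repeatedly combine the two least-probable nodes; the expected code length is the sum of the merged weights.
merge 2/81 + 1/9 → 11/81
merge 11/81 + 14/81 → 25/81
merge 16/81 + 20/81 → 4/9
merge 20/81 + 25/81 → 5/9
merge 4/9 + 5/9 → 1
L = 11/81 + 25/81 + 4/9 + 5/9 + 1 = 22/9 ≈ 2.444 bits/symbol.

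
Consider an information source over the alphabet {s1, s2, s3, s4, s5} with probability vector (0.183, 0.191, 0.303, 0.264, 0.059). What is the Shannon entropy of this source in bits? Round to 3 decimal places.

H = −Σ pᵢ log₂ pᵢ.
−0.183·log₂(0.183) = 0.4484
−0.191·log₂(0.191) = 0.4562
−0.303·log₂(0.303) = 0.5220
−0.264·log₂(0.264) = 0.5072
−0.059·log₂(0.059) = 0.2409
Sum ≈ 2.1746 → 2.175 bits.

2.175 bits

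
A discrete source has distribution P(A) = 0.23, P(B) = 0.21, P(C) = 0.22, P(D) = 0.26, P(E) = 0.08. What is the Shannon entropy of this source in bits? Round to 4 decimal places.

H = −Σ pᵢ log₂ pᵢ.
−0.23·log₂(0.23) = 0.4877
−0.21·log₂(0.21) = 0.4728
−0.22·log₂(0.22) = 0.4806
−0.26·log₂(0.26) = 0.5053
−0.08·log₂(0.08) = 0.2915
Sum ≈ 2.2379 → 2.2379 bits.

2.2379 bits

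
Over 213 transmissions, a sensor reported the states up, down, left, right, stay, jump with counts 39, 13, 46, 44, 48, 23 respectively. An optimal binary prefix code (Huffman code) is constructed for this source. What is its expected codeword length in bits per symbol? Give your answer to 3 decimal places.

Probabilities are the counts divided by 213.
Repeatedly combine the two least-probable nodes; the expected code length is the sum of the merged weights.
merge 13/213 + 23/213 → 12/71
merge 12/71 + 13/71 → 25/71
merge 44/213 + 46/213 → 30/71
merge 16/71 + 25/71 → 41/71
merge 30/71 + 41/71 → 1
L = 12/71 + 25/71 + 30/71 + 41/71 + 1 = 179/71 ≈ 2.521 bits/symbol.

2.521 bits/symbol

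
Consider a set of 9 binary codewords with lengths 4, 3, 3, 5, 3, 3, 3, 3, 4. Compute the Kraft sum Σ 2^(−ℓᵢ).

0.90625

With common denominator 2^5 = 32: Σ 2^(−ℓᵢ) = 2/32 + 4/32 + 4/32 + 1/32 + 4/32 + 4/32 + 4/32 + 4/32 + 2/32 = 29/32 = 0.90625.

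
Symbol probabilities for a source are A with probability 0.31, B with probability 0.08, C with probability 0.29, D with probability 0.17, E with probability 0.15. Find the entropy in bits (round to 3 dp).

H = −Σ pᵢ log₂ pᵢ.
−0.31·log₂(0.31) = 0.5238
−0.08·log₂(0.08) = 0.2915
−0.29·log₂(0.29) = 0.5179
−0.17·log₂(0.17) = 0.4346
−0.15·log₂(0.15) = 0.4105
Sum ≈ 2.1783 → 2.178 bits.

2.178 bits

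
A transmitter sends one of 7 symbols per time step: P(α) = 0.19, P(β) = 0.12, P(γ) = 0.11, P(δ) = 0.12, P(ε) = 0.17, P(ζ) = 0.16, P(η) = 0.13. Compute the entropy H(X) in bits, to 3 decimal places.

H = −Σ pᵢ log₂ pᵢ.
−0.19·log₂(0.19) = 0.4552
−0.12·log₂(0.12) = 0.3671
−0.11·log₂(0.11) = 0.3503
−0.12·log₂(0.12) = 0.3671
−0.17·log₂(0.17) = 0.4346
−0.16·log₂(0.16) = 0.4230
−0.13·log₂(0.13) = 0.3826
Sum ≈ 2.7799 → 2.780 bits.

2.780 bits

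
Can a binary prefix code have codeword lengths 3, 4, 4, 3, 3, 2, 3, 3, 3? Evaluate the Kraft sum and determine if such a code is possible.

1.125; no

With common denominator 2^4 = 16: Σ 2^(−ℓᵢ) = 2/16 + 1/16 + 1/16 + 2/16 + 2/16 + 4/16 + 2/16 + 2/16 + 2/16 = 18/16 = 1.125.
Kraft's inequality requires Σ ≤ 1; here Σ = 1.125 > 1, so no such prefix code exists.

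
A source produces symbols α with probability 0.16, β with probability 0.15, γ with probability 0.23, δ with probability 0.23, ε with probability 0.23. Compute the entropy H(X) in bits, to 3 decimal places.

H = −Σ pᵢ log₂ pᵢ.
−0.16·log₂(0.16) = 0.4230
−0.15·log₂(0.15) = 0.4105
−0.23·log₂(0.23) = 0.4877
−0.23·log₂(0.23) = 0.4877
−0.23·log₂(0.23) = 0.4877
Sum ≈ 2.2966 → 2.297 bits.

2.297 bits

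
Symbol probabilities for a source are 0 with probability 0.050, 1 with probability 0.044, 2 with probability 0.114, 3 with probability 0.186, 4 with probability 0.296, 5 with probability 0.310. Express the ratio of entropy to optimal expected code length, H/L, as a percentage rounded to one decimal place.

Entropy H = −Σ p log₂ p ≈ 2.2665 bits.
Huffman merges: 11/250+1/20→47/500; 47/500+57/500→26/125; 93/500+26/125→197/500; 37/125+31/100→303/500; 197/500+303/500→1. L = 1151/500 ≈ 2.3020.
Efficiency = H/L = 2.2665/2.3020 = 98.5%.

98.5%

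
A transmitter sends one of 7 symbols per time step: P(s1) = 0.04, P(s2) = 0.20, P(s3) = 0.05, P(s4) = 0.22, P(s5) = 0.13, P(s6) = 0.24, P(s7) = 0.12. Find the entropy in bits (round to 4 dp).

2.5907 bits

H = −Σ pᵢ log₂ pᵢ.
−0.04·log₂(0.04) = 0.1858
−0.20·log₂(0.20) = 0.4644
−0.05·log₂(0.05) = 0.2161
−0.22·log₂(0.22) = 0.4806
−0.13·log₂(0.13) = 0.3826
−0.24·log₂(0.24) = 0.4941
−0.12·log₂(0.12) = 0.3671
Sum ≈ 2.5907 → 2.5907 bits.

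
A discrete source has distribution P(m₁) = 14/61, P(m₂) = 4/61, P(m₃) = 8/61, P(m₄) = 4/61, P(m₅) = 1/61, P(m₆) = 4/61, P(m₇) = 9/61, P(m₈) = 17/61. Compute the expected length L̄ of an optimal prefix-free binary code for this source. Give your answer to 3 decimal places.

Repeatedly combine the two least-probable nodes; the expected code length is the sum of the merged weights.
merge 1/61 + 4/61 → 5/61
merge 4/61 + 4/61 → 8/61
merge 5/61 + 8/61 → 13/61
merge 8/61 + 9/61 → 17/61
merge 13/61 + 14/61 → 27/61
merge 17/61 + 17/61 → 34/61
merge 27/61 + 34/61 → 1
L = 5/61 + 8/61 + 13/61 + 17/61 + 27/61 + 34/61 + 1 = 165/61 ≈ 2.705 bits/symbol.

2.705 bits/symbol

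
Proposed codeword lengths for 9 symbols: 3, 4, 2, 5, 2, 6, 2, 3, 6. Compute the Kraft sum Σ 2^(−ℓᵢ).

With common denominator 2^6 = 64: Σ 2^(−ℓᵢ) = 8/64 + 4/64 + 16/64 + 2/64 + 16/64 + 1/64 + 16/64 + 8/64 + 1/64 = 72/64 = 1.125.

1.125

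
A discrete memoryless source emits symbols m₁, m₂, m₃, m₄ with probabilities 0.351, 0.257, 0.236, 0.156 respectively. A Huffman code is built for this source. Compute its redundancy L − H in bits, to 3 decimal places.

0.056 bits

Entropy H = −Σ p log₂ p ≈ 1.9437 bits.
Huffman merges: 39/250+59/250→49/125; 257/1000+351/1000→76/125; 49/125+76/125→1. L = 2 ≈ 2.0000.
L − H = 2.0000 − 1.9437 = 0.056 bits.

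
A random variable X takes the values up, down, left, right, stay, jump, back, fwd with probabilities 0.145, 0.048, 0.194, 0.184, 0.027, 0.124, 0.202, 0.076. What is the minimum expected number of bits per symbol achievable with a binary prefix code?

2.83 bits/symbol

Repeatedly combine the two least-probable nodes; the expected code length is the sum of the merged weights.
merge 27/1000 + 6/125 → 3/40
merge 3/40 + 19/250 → 151/1000
merge 31/250 + 29/200 → 269/1000
merge 151/1000 + 23/125 → 67/200
merge 97/500 + 101/500 → 99/250
merge 269/1000 + 67/200 → 151/250
merge 99/250 + 151/250 → 1
L = 3/40 + 151/1000 + 269/1000 + 67/200 + 99/250 + 151/250 + 1 = 283/100 = 2.83 bits/symbol.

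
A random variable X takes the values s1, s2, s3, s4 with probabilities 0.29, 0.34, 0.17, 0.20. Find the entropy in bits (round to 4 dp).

H = −Σ pᵢ log₂ pᵢ.
−0.29·log₂(0.29) = 0.5179
−0.34·log₂(0.34) = 0.5292
−0.17·log₂(0.17) = 0.4346
−0.20·log₂(0.20) = 0.4644
Sum ≈ 1.9461 → 1.9461 bits.

1.9461 bits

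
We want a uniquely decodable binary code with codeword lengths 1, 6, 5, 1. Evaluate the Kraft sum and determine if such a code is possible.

With common denominator 2^6 = 64: Σ 2^(−ℓᵢ) = 32/64 + 1/64 + 2/64 + 32/64 = 67/64 = 1.046875.
Kraft's inequality requires Σ ≤ 1; here Σ = 1.046875 > 1, so no such prefix code exists.

1.046875; no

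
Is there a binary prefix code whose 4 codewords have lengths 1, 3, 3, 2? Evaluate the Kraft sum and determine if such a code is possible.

1; yes

With common denominator 2^3 = 8: Σ 2^(−ℓᵢ) = 4/8 + 1/8 + 1/8 + 2/8 = 8/8 = 1.
Kraft's inequality requires Σ ≤ 1; here Σ = 1 ≤ 1, so such a prefix code exists.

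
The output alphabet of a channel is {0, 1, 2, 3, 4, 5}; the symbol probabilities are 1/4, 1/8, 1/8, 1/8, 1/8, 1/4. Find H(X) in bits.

2.5 bits

Each probability is a power of 1/2, so log₂(1/p) is an integer.
H = Σ p·log₂(1/p) = 1/4·2 + 1/8·3 + 1/8·3 + 1/8·3 + 1/8·3 + 1/4·2 = 2.5 bits.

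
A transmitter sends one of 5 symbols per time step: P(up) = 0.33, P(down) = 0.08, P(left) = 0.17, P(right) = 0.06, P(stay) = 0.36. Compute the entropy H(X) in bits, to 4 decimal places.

2.0281 bits

H = −Σ pᵢ log₂ pᵢ.
−0.33·log₂(0.33) = 0.5278
−0.08·log₂(0.08) = 0.2915
−0.17·log₂(0.17) = 0.4346
−0.06·log₂(0.06) = 0.2435
−0.36·log₂(0.36) = 0.5306
Sum ≈ 2.0281 → 2.0281 bits.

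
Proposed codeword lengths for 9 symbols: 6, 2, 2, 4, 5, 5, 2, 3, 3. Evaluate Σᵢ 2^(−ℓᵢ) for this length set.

With common denominator 2^6 = 64: Σ 2^(−ℓᵢ) = 1/64 + 16/64 + 16/64 + 4/64 + 2/64 + 2/64 + 16/64 + 8/64 + 8/64 = 73/64 = 1.140625.

1.140625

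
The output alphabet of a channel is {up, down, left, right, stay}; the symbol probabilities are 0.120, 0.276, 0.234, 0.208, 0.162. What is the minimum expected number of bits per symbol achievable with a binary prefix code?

Repeatedly combine the two least-probable nodes; the expected code length is the sum of the merged weights.
merge 3/25 + 81/500 → 141/500
merge 26/125 + 117/500 → 221/500
merge 69/250 + 141/500 → 279/500
merge 221/500 + 279/500 → 1
L = 141/500 + 221/500 + 279/500 + 1 = 1141/500 = 2.282 bits/symbol.

2.282 bits/symbol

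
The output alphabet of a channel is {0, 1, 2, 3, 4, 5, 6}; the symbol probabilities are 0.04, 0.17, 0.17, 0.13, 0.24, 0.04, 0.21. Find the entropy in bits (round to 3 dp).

2.590 bits

H = −Σ pᵢ log₂ pᵢ.
−0.04·log₂(0.04) = 0.1858
−0.17·log₂(0.17) = 0.4346
−0.17·log₂(0.17) = 0.4346
−0.13·log₂(0.13) = 0.3826
−0.24·log₂(0.24) = 0.4941
−0.04·log₂(0.04) = 0.1858
−0.21·log₂(0.21) = 0.4728
Sum ≈ 2.5903 → 2.590 bits.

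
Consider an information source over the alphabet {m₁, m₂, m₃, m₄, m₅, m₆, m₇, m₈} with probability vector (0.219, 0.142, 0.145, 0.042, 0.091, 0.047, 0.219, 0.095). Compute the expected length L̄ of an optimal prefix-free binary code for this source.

Repeatedly combine the two least-probable nodes; the expected code length is the sum of the merged weights.
merge 21/500 + 47/1000 → 89/1000
merge 89/1000 + 91/1000 → 9/50
merge 19/200 + 71/500 → 237/1000
merge 29/200 + 9/50 → 13/40
merge 219/1000 + 219/1000 → 219/500
merge 237/1000 + 13/40 → 281/500
merge 219/500 + 281/500 → 1
L = 89/1000 + 9/50 + 237/1000 + 13/40 + 219/500 + 281/500 + 1 = 2831/1000 = 2.831 bits/symbol.

2.831 bits/symbol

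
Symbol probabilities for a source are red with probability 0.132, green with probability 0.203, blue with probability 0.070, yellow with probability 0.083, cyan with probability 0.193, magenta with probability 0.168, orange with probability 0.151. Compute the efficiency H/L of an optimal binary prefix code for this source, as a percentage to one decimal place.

98.7%

Entropy H = −Σ p log₂ p ≈ 2.7214 bits.
Huffman merges: 7/100+83/1000→153/1000; 33/250+151/1000→283/1000; 153/1000+21/125→321/1000; 193/1000+203/1000→99/250; 283/1000+321/1000→151/250; 99/250+151/250→1. L = 2757/1000 ≈ 2.7570.
Efficiency = H/L = 2.7214/2.7570 = 98.7%.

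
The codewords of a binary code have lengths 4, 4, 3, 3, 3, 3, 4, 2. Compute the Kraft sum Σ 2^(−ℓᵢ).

0.9375

With common denominator 2^4 = 16: Σ 2^(−ℓᵢ) = 1/16 + 1/16 + 2/16 + 2/16 + 2/16 + 2/16 + 1/16 + 4/16 = 15/16 = 0.9375.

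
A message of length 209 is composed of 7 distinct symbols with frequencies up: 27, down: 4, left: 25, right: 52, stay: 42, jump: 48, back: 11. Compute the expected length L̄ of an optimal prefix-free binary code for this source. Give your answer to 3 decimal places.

2.584 bits/symbol

Probabilities are the counts divided by 209.
Repeatedly combine the two least-probable nodes; the expected code length is the sum of the merged weights.
merge 4/209 + 1/19 → 15/209
merge 15/209 + 25/209 → 40/209
merge 27/209 + 40/209 → 67/209
merge 42/209 + 48/209 → 90/209
merge 52/209 + 67/209 → 119/209
merge 90/209 + 119/209 → 1
L = 15/209 + 40/209 + 67/209 + 90/209 + 119/209 + 1 = 540/209 ≈ 2.584 bits/symbol.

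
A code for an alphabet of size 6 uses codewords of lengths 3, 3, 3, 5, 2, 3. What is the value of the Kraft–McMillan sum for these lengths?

With common denominator 2^5 = 32: Σ 2^(−ℓᵢ) = 4/32 + 4/32 + 4/32 + 1/32 + 8/32 + 4/32 = 25/32 = 0.78125.

0.78125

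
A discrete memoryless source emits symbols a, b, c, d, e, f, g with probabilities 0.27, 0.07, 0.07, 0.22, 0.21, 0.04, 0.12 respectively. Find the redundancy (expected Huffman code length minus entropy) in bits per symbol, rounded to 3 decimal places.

0.037 bits

Entropy H = −Σ p log₂ p ≈ 2.5533 bits.
Huffman merges: 1/25+7/100→11/100; 7/100+11/100→9/50; 3/25+9/50→3/10; 21/100+11/50→43/100; 27/100+3/10→57/100; 43/100+57/100→1. L = 259/100 ≈ 2.5900.
L − H = 2.5900 − 2.5533 = 0.037 bits.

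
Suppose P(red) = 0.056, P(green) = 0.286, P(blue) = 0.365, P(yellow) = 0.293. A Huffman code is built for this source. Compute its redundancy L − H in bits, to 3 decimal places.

0.178 bits

Entropy H = −Σ p log₂ p ≈ 1.7990 bits.
Huffman merges: 7/125+143/500→171/500; 293/1000+171/500→127/200; 73/200+127/200→1. L = 1977/1000 ≈ 1.9770.
L − H = 1.9770 − 1.7990 = 0.178 bits.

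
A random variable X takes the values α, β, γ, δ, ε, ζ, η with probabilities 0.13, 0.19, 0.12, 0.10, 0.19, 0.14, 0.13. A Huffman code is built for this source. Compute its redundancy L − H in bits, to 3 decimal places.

Entropy H = −Σ p log₂ p ≈ 2.7721 bits.
Huffman merges: 1/10+3/25→11/50; 13/100+13/100→13/50; 7/50+19/100→33/100; 19/100+11/50→41/100; 13/50+33/100→59/100; 41/100+59/100→1. L = 281/100 ≈ 2.8100.
L − H = 2.8100 − 2.7721 = 0.038 bits.

0.038 bits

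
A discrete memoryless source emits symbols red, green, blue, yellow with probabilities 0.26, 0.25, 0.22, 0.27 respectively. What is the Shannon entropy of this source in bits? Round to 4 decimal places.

H = −Σ pᵢ log₂ pᵢ.
−0.26·log₂(0.26) = 0.5053
−0.25·log₂(0.25) = 0.5000
−0.22·log₂(0.22) = 0.4806
−0.27·log₂(0.27) = 0.5100
Sum ≈ 1.9959 → 1.9959 bits.

1.9959 bits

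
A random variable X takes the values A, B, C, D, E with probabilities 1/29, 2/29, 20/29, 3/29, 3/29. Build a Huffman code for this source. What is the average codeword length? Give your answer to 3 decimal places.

1.621 bits/symbol

Repeatedly combine the two least-probable nodes; the expected code length is the sum of the merged weights.
merge 1/29 + 2/29 → 3/29
merge 3/29 + 3/29 → 6/29
merge 3/29 + 6/29 → 9/29
merge 9/29 + 20/29 → 1
L = 3/29 + 6/29 + 9/29 + 1 = 47/29 ≈ 1.621 bits/symbol.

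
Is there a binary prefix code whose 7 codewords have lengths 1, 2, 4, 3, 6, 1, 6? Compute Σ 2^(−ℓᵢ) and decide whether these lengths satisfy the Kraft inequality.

With common denominator 2^6 = 64: Σ 2^(−ℓᵢ) = 32/64 + 16/64 + 4/64 + 8/64 + 1/64 + 32/64 + 1/64 = 94/64 = 1.46875.
Kraft's inequality requires Σ ≤ 1; here Σ = 1.46875 > 1, so no such prefix code exists.

1.46875; no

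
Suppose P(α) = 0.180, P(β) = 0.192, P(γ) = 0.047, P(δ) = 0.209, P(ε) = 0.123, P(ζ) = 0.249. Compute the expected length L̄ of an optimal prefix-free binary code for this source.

Repeatedly combine the two least-probable nodes; the expected code length is the sum of the merged weights.
merge 47/1000 + 123/1000 → 17/100
merge 17/100 + 9/50 → 7/20
merge 24/125 + 209/1000 → 401/1000
merge 249/1000 + 7/20 → 599/1000
merge 401/1000 + 599/1000 → 1
L = 17/100 + 7/20 + 401/1000 + 599/1000 + 1 = 63/25 = 2.52 bits/symbol.

2.52 bits/symbol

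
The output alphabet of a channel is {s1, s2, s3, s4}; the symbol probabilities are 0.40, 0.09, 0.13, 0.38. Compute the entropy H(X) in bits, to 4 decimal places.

H = −Σ pᵢ log₂ pᵢ.
−0.40·log₂(0.40) = 0.5288
−0.09·log₂(0.09) = 0.3127
−0.13·log₂(0.13) = 0.3826
−0.38·log₂(0.38) = 0.5305
Sum ≈ 1.7545 → 1.7545 bits.

1.7545 bits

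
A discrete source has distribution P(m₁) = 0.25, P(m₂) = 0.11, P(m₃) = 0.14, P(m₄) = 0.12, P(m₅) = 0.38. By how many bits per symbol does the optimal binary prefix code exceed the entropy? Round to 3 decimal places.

0.075 bits

Entropy H = −Σ p log₂ p ≈ 2.1449 bits.
Huffman merges: 11/100+3/25→23/100; 7/50+23/100→37/100; 1/4+37/100→31/50; 19/50+31/50→1. L = 111/50 ≈ 2.2200.
L − H = 2.2200 − 2.1449 = 0.075 bits.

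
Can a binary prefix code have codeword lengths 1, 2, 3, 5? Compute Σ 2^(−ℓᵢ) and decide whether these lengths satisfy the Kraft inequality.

0.90625; yes

With common denominator 2^5 = 32: Σ 2^(−ℓᵢ) = 16/32 + 8/32 + 4/32 + 1/32 = 29/32 = 0.90625.
Kraft's inequality requires Σ ≤ 1; here Σ = 0.90625 ≤ 1, so such a prefix code exists.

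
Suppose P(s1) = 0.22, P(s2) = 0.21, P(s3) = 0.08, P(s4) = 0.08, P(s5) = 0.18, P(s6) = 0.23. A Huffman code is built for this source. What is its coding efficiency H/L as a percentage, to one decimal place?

98.8%

Entropy H = −Σ p log₂ p ≈ 2.4694 bits.
Huffman merges: 2/25+2/25→4/25; 4/25+9/50→17/50; 21/100+11/50→43/100; 23/100+17/50→57/100; 43/100+57/100→1. L = 5/2 ≈ 2.5000.
Efficiency = H/L = 2.4694/2.5000 = 98.8%.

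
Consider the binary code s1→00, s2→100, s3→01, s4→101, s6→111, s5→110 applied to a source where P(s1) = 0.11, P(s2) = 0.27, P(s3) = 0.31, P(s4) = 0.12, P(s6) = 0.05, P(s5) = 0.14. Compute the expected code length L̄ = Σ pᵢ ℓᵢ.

2.58 bits/symbol

L̄ = Σ pᵢ·ℓᵢ = 0.11·2 + 0.27·3 + 0.31·2 + 0.12·3 + 0.05·3 + 0.14·3 = 2.58 bits/symbol.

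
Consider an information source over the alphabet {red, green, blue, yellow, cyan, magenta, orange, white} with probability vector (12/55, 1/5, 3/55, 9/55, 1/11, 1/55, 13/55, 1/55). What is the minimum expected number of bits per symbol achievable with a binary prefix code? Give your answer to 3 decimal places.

Repeatedly combine the two least-probable nodes; the expected code length is the sum of the merged weights.
merge 1/55 + 1/55 → 2/55
merge 2/55 + 3/55 → 1/11
merge 1/11 + 1/11 → 2/11
merge 9/55 + 2/11 → 19/55
merge 1/5 + 12/55 → 23/55
merge 13/55 + 19/55 → 32/55
merge 23/55 + 32/55 → 1
L = 2/55 + 1/11 + 2/11 + 19/55 + 23/55 + 32/55 + 1 = 146/55 ≈ 2.655 bits/symbol.

2.655 bits/symbol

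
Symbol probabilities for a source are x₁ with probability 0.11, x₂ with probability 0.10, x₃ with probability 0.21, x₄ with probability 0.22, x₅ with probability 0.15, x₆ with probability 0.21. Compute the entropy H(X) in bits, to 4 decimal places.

H = −Σ pᵢ log₂ pᵢ.
−0.11·log₂(0.11) = 0.3503
−0.10·log₂(0.10) = 0.3322
−0.21·log₂(0.21) = 0.4728
−0.22·log₂(0.22) = 0.4806
−0.15·log₂(0.15) = 0.4105
−0.21·log₂(0.21) = 0.4728
Sum ≈ 2.5192 → 2.5192 bits.

2.5192 bits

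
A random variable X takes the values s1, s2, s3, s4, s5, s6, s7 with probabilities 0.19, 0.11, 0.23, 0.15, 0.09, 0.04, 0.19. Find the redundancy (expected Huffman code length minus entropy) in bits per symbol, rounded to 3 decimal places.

0.053 bits

Entropy H = −Σ p log₂ p ≈ 2.6574 bits.
Huffman merges: 1/25+9/100→13/100; 11/100+13/100→6/25; 3/20+19/100→17/50; 19/100+23/100→21/50; 6/25+17/50→29/50; 21/50+29/50→1. L = 271/100 ≈ 2.7100.
L − H = 2.7100 − 2.6574 = 0.053 bits.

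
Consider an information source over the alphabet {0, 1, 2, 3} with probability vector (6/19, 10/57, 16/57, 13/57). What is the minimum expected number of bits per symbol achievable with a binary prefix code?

Repeatedly combine the two least-probable nodes; the expected code length is the sum of the merged weights.
merge 10/57 + 13/57 → 23/57
merge 16/57 + 6/19 → 34/57
merge 23/57 + 34/57 → 1
L = 23/57 + 34/57 + 1 = 2 bits/symbol.

2 bits/symbol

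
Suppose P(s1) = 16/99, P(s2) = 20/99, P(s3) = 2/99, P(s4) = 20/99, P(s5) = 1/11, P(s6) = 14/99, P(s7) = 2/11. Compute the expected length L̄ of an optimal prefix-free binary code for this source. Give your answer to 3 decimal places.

Repeatedly combine the two least-probable nodes; the expected code length is the sum of the merged weights.
merge 2/99 + 1/11 → 1/9
merge 1/9 + 14/99 → 25/99
merge 16/99 + 2/11 → 34/99
merge 20/99 + 20/99 → 40/99
merge 25/99 + 34/99 → 59/99
merge 40/99 + 59/99 → 1
L = 1/9 + 25/99 + 34/99 + 40/99 + 59/99 + 1 = 268/99 ≈ 2.707 bits/symbol.

2.707 bits/symbol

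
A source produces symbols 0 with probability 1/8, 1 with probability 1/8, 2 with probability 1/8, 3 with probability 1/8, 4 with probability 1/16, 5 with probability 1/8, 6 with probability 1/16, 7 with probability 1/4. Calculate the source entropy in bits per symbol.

Each probability is a power of 1/2, so log₂(1/p) is an integer.
H = Σ p·log₂(1/p) = 1/8·3 + 1/8·3 + 1/8·3 + 1/8·3 + 1/16·4 + 1/8·3 + 1/16·4 + 1/4·2 = 2.875 bits.

2.875 bits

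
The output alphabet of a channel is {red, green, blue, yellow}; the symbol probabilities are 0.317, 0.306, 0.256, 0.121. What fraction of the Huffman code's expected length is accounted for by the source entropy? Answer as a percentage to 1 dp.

96.0%

Entropy H = −Σ p log₂ p ≈ 1.9201 bits.
Huffman merges: 121/1000+32/125→377/1000; 153/500+317/1000→623/1000; 377/1000+623/1000→1. L = 2 ≈ 2.0000.
Efficiency = H/L = 1.9201/2.0000 = 96.0%.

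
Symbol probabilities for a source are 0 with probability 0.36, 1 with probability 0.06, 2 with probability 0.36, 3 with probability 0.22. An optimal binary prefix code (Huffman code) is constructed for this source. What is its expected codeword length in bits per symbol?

1.92 bits/symbol

Repeatedly combine the two least-probable nodes; the expected code length is the sum of the merged weights.
merge 3/50 + 11/50 → 7/25
merge 7/25 + 9/25 → 16/25
merge 9/25 + 16/25 → 1
L = 7/25 + 16/25 + 1 = 48/25 = 1.92 bits/symbol.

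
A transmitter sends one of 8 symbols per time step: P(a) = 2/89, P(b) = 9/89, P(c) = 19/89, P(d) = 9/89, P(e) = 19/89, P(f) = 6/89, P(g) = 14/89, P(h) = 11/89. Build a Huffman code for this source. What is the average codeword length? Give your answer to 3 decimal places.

Repeatedly combine the two least-probable nodes; the expected code length is the sum of the merged weights.
merge 2/89 + 6/89 → 8/89
merge 8/89 + 9/89 → 17/89
merge 9/89 + 11/89 → 20/89
merge 14/89 + 17/89 → 31/89
merge 19/89 + 19/89 → 38/89
merge 20/89 + 31/89 → 51/89
merge 38/89 + 51/89 → 1
L = 8/89 + 17/89 + 20/89 + 31/89 + 38/89 + 51/89 + 1 = 254/89 ≈ 2.854 bits/symbol.

2.854 bits/symbol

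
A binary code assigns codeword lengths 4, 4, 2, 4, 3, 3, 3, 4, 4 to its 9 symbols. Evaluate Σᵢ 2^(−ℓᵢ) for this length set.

With common denominator 2^4 = 16: Σ 2^(−ℓᵢ) = 1/16 + 1/16 + 4/16 + 1/16 + 2/16 + 2/16 + 2/16 + 1/16 + 1/16 = 15/16 = 0.9375.

0.9375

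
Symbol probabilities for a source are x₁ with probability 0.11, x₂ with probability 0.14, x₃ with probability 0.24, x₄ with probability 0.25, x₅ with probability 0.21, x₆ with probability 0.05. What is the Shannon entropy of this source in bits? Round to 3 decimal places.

H = −Σ pᵢ log₂ pᵢ.
−0.11·log₂(0.11) = 0.3503
−0.14·log₂(0.14) = 0.3971
−0.24·log₂(0.24) = 0.4941
−0.25·log₂(0.25) = 0.5000
−0.21·log₂(0.21) = 0.4728
−0.05·log₂(0.05) = 0.2161
Sum ≈ 2.4305 → 2.430 bits.

2.430 bits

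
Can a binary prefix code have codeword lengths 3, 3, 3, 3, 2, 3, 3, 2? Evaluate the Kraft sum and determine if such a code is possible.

1.25; no

With common denominator 2^3 = 8: Σ 2^(−ℓᵢ) = 1/8 + 1/8 + 1/8 + 1/8 + 2/8 + 1/8 + 1/8 + 2/8 = 10/8 = 1.25.
Kraft's inequality requires Σ ≤ 1; here Σ = 1.25 > 1, so no such prefix code exists.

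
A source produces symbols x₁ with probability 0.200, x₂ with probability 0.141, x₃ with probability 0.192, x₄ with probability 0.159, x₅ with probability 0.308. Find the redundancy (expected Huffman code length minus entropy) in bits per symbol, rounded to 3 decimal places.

Entropy H = −Σ p log₂ p ≈ 2.2651 bits.
Huffman merges: 141/1000+159/1000→3/10; 24/125+1/5→49/125; 3/10+77/250→76/125; 49/125+76/125→1. L = 23/10 ≈ 2.3000.
L − H = 2.3000 − 2.2651 = 0.035 bits.

0.035 bits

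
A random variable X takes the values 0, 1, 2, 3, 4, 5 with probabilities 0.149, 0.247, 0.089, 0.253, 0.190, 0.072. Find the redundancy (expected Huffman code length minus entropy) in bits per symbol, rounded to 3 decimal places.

0.023 bits

Entropy H = −Σ p log₂ p ≈ 2.4483 bits.
Huffman merges: 9/125+89/1000→161/1000; 149/1000+161/1000→31/100; 19/100+247/1000→437/1000; 253/1000+31/100→563/1000; 437/1000+563/1000→1. L = 2471/1000 ≈ 2.4710.
L − H = 2.4710 − 2.4483 = 0.023 bits.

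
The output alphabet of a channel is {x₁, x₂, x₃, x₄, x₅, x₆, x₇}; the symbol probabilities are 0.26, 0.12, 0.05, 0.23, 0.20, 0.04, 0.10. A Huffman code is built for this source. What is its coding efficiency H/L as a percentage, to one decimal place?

98.8%

Entropy H = −Σ p log₂ p ≈ 2.5585 bits.
Huffman merges: 1/25+1/20→9/100; 9/100+1/10→19/100; 3/25+19/100→31/100; 1/5+23/100→43/100; 13/50+31/100→57/100; 43/100+57/100→1. L = 259/100 ≈ 2.5900.
Efficiency = H/L = 2.5585/2.5900 = 98.8%.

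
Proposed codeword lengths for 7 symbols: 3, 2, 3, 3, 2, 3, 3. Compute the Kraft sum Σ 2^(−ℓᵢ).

With common denominator 2^3 = 8: Σ 2^(−ℓᵢ) = 1/8 + 2/8 + 1/8 + 1/8 + 2/8 + 1/8 + 1/8 = 9/8 = 1.125.

1.125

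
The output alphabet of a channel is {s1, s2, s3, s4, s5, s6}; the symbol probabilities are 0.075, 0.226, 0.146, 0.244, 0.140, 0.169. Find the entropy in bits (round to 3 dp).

H = −Σ pᵢ log₂ pᵢ.
−0.075·log₂(0.075) = 0.2803
−0.226·log₂(0.226) = 0.4849
−0.146·log₂(0.146) = 0.4053
−0.244·log₂(0.244) = 0.4966
−0.140·log₂(0.140) = 0.3971
−0.169·log₂(0.169) = 0.4335
Sum ≈ 2.4976 → 2.498 bits.

2.498 bits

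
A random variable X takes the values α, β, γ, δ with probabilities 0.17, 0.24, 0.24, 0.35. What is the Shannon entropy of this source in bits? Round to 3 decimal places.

1.953 bits

H = −Σ pᵢ log₂ pᵢ.
−0.17·log₂(0.17) = 0.4346
−0.24·log₂(0.24) = 0.4941
−0.24·log₂(0.24) = 0.4941
−0.35·log₂(0.35) = 0.5301
Sum ≈ 1.9530 → 1.953 bits.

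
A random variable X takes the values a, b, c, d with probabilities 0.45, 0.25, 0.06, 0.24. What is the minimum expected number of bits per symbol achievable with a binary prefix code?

Repeatedly combine the two least-probable nodes; the expected code length is the sum of the merged weights.
merge 3/50 + 6/25 → 3/10
merge 1/4 + 3/10 → 11/20
merge 9/20 + 11/20 → 1
L = 3/10 + 11/20 + 1 = 37/20 = 1.85 bits/symbol.

1.85 bits/symbol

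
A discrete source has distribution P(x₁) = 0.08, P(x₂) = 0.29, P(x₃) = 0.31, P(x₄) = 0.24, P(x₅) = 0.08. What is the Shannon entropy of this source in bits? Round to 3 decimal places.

2.119 bits

H = −Σ pᵢ log₂ pᵢ.
−0.08·log₂(0.08) = 0.2915
−0.29·log₂(0.29) = 0.5179
−0.31·log₂(0.31) = 0.5238
−0.24·log₂(0.24) = 0.4941
−0.08·log₂(0.08) = 0.2915
Sum ≈ 2.1188 → 2.119 bits.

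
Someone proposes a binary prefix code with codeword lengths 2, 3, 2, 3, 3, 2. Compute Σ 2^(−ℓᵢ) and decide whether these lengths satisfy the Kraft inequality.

1.125; no

With common denominator 2^3 = 8: Σ 2^(−ℓᵢ) = 2/8 + 1/8 + 2/8 + 1/8 + 1/8 + 2/8 = 9/8 = 1.125.
Kraft's inequality requires Σ ≤ 1; here Σ = 1.125 > 1, so no such prefix code exists.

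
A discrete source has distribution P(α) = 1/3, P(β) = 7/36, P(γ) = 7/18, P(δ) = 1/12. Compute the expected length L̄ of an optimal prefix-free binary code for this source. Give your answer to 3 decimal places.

Repeatedly combine the two least-probable nodes; the expected code length is the sum of the merged weights.
merge 1/12 + 7/36 → 5/18
merge 5/18 + 1/3 → 11/18
merge 7/18 + 11/18 → 1
L = 5/18 + 11/18 + 1 = 17/9 ≈ 1.889 bits/symbol.

1.889 bits/symbol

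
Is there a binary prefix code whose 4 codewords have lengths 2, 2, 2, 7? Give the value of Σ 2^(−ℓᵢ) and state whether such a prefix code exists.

With common denominator 2^7 = 128: Σ 2^(−ℓᵢ) = 32/128 + 32/128 + 32/128 + 1/128 = 97/128 = 0.7578125.
Kraft's inequality requires Σ ≤ 1; here Σ = 0.7578125 ≤ 1, so such a prefix code exists.

0.7578125; yes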